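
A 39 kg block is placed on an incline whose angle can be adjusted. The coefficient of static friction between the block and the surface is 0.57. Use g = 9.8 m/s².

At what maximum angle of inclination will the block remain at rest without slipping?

At the slip threshold, m g sin θ = μ_s · m g cos θ, so tan θ = μ_s.
θ_max = arctan(0.57) = 29.7°.

θ_max ≈ 29.7°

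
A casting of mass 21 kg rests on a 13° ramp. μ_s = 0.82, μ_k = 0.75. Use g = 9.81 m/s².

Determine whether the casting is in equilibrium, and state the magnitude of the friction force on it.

f ≈ 46.3 N

N = m g cos θ = 201 N.
Down-slope weight component: m g sin θ = 46.3 N.
μ_s N = 165 N.
46.3 ≤ 165 N, so it stays put; friction = 46.3 N.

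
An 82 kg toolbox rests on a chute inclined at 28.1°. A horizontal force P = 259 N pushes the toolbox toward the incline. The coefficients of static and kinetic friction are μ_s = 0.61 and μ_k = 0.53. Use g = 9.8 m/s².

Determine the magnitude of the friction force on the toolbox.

Resolve perpendicular to the incline: N = m g cos θ + P sin θ = 82×9.8×cos 28.1° + 259×sin 28.1° = 830.9 N.
Parallel to the incline: P cos θ − m g sin θ = 228.5 − 378.5 = -150 N; the friction needed to balance this is 150 N acting up the slope.
Maximum static friction: μ_s N = 0.61 × 830.9 = 506.8 N.
|f_req| = 150 ≤ 506.8 N → the toolbox is in equilibrium; friction equals the required value.

f ≈ 150 N (up the incline)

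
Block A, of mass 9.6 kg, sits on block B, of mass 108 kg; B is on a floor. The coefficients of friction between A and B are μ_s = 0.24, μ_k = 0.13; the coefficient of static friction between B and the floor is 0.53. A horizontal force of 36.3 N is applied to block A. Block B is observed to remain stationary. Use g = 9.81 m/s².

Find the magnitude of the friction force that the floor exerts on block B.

Between the blocks, N₁ = m_A g = 94.18 N.
So the A–B interface can sustain at most μ_s N₁ = 22.6 N of static friction.
P = 36.3 N exceeds that limit, so A slips over B and the interface friction becomes kinetic: f₁ = μ_k N₁ = 0.13×94.18 = 12.2 N.
B experiences an equal 12.2 N forward from A (third law). B is in equilibrium, so the floor supplies f₂ = 12.2 N of static friction (limit μ_s(m_A+m_B)g = 611.4 N, not exceeded).

f ≈ 12.2 N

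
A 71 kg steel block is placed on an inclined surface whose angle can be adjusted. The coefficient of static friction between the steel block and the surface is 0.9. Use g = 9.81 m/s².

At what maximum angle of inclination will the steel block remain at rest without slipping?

At the slip threshold, m g sin θ = μ_s · m g cos θ, so tan θ = μ_s.
θ_max = arctan(0.9) = 42°.

θ_max ≈ 42°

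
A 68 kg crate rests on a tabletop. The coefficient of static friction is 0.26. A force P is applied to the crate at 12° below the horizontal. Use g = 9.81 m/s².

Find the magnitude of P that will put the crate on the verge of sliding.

P ≈ 188 N

N = m g + P sin α (the push presses the crate into the tabletop).
At impending slip, P cos α = μ_s N = μ_s (m g + P sin α).
Solving: P (cos α − μ_s sin α) = μ_s m g → P = 0.26×667/(cos 12° − 0.26 sin 12°) = 173/0.9241 = 188 N.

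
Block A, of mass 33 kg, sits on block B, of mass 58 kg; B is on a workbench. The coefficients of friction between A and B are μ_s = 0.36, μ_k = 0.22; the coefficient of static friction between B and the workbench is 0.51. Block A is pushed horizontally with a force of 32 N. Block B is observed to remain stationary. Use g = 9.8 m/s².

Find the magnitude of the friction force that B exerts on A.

Between the blocks, N₁ = m_A g = 323.4 N.
Maximum static friction on A from B: μ_s N₁ = 0.36×323.4 = 116.4 N.
Since P = 32 N ≤ 116.4 N, A does not slip on B; friction on A equals P = 32 N.
B experiences an equal 32 N forward from A (third law). B is in equilibrium, so the floor supplies f₂ = 32 N of static friction (limit μ_s(m_A+m_B)g = 454.8 N, not exceeded).

f ≈ 32 N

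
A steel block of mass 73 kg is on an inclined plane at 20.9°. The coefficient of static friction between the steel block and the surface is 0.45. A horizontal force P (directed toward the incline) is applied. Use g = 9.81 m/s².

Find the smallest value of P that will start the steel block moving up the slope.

P ≈ 719 N

At impending motion up the slope, friction acts down-slope at its limit: f = μ_s N.
Perpendicular to the incline: N = m g cos θ + P sin θ.
Along the incline: P cos θ = m g sin θ + μ_s N = m g sin θ + μ_s (m g cos θ + P sin θ).
Solving, P (cos θ − μ_s sin θ) = m g (sin θ + μ_s cos θ), so P = 73×9.81×(sin 20.9° + 0.45 cos 20.9°)/(cos 20.9° − 0.45 sin 20.9°) = 716×0.7771/0.7737 = 719 N.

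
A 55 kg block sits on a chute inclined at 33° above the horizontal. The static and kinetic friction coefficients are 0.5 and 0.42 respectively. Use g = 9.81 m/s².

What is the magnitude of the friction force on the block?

f ≈ 190 N (up the incline)

The normal reaction is N = m g cos θ = 452.5 N.
Along the slope the weight component is m g sin θ = 293.9 N; friction must supply exactly this, acting up-slope.
The static-friction ceiling is μ_s N = 0.5 × 452.5 = 226.3 N.
Since |293.9| > 226.3 N, static friction cannot hold it; the block slides down the incline and kinetic friction applies: f = μ_k N = 0.42 × 452.5 = 190 N.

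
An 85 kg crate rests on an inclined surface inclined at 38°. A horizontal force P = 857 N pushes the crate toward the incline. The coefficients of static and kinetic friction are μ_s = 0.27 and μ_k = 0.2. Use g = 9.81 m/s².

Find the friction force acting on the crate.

f ≈ 162 N (down the incline)

Normal direction: N = m g cos θ + P sin θ = 1185 N.
Parallel to the incline: P cos θ − m g sin θ = 675.3 − 513.4 = 162 N; the friction needed to balance this is 162 N acting down the slope.
The limit of static friction is μ_s N = 319.9 N.
|f_req| = 162 ≤ 319.9 N → the crate is in equilibrium; friction equals the required value.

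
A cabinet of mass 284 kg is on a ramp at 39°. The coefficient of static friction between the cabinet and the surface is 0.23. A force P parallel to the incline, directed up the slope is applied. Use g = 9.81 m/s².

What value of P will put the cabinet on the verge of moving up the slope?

At impending motion up the slope, friction acts down-slope at its limit: f = μ_s N.
P is parallel to the surface, so N = m g cos θ = 2170 N.
Along the incline: P = m g sin θ + μ_s N = 1750 + 0.23×2170 = 2250 N.

P ≈ 2250 N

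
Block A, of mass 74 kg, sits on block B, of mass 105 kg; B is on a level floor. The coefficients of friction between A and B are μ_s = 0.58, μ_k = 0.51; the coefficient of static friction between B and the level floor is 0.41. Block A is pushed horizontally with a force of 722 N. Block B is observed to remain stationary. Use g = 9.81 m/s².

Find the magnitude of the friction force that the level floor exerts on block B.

The normal force B exerts on A is simply A's weight, N₁ = 725.9 N.
Maximum static friction on A from B: μ_s N₁ = 0.58×725.9 = 421 N.
Since P = 722 N > 421 N, A slides on B; the A–B friction is kinetic: f₁ = μ_k N₁ = 0.51×725.9 = 370 N.
By Newton's third law B feels 370 N forward from A. With B stationary, the floor's static friction on B balances it: f₂ = 370 N (well within μ_s(m_A+m_B)g = 720 N).

f ≈ 370 N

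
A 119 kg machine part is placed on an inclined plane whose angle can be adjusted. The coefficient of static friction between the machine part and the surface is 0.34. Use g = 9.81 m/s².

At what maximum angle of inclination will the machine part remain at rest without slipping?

At the slip threshold, m g sin θ = μ_s · m g cos θ, so tan θ = μ_s.
θ_max = arctan(0.34) = 18.8°.

θ_max ≈ 18.8°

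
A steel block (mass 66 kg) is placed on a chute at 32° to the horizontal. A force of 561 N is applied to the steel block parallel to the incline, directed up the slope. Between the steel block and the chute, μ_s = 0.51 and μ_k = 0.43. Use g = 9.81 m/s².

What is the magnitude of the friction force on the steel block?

f ≈ 218 N (down the incline)

The normal reaction is N = m g cos θ = 549.1 N.
For equilibrium along the incline the friction force must supply f = m g sin θ − P = 343.1 − 561 = -217.9 N (positive meaning up-slope).
Maximum static friction available: μ_s N = 0.51 × 549.1 = 280 N.
Since |-217.9| ≤ 280 N, static friction is sufficient; f equals the required value, not μ_s N.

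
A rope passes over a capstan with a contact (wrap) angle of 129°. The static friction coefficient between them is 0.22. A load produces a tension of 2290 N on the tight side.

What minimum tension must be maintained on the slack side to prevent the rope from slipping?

Capstan equation at impending slip: T_tight/T_slack = e^{μβ}.
β = 129° = 2.251 rad; e^{μβ} = e^{0.22×2.251} = 1.641.
T_slack = T_tight / e^{μβ} = 2290 / 1.641 = 1400 N.

T_min ≈ 1400 N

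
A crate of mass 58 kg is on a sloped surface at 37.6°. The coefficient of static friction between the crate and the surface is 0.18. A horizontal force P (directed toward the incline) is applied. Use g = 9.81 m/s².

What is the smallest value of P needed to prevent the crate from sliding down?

The crate tends to slide down (tan θ > μ_s), so at the point of impending slip friction acts up-slope at its limit: f = μ_s N.
Perpendicular to the incline: N = m g cos θ + P sin θ.
Along the incline: P cos θ + μ_s N = m g sin θ, i.e. P cos θ + μ_s (m g cos θ + P sin θ) = m g sin θ.
Solving, P (cos θ + μ_s sin θ) = m g (sin θ − μ_s cos θ), so P = 569×0.4675/0.9021 = 295 N.

P_min ≈ 295 N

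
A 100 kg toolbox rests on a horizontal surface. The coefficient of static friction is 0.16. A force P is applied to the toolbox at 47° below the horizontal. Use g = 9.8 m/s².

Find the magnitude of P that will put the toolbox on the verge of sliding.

N = m g + P sin α (the push presses the toolbox into the horizontal surface).
At impending slip, P cos α = μ_s N = μ_s (m g + P sin α).
Solving: P (cos α − μ_s sin α) = μ_s m g → P = 0.16×980/(cos 47° − 0.16 sin 47°) = 157/0.565 = 278 N.

P ≈ 278 N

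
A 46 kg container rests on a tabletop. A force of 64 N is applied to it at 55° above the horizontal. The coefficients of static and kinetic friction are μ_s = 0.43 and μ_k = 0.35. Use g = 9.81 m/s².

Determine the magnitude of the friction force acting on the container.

f ≈ 36.7 N

The vertical component of P reduces the normal force: N = m g − P sin α = 451.3 − 52.43 = 398.8 N.
Horizontally, friction must balance P cos α = 36.71 N.
μ_s N = 0.43 × 398.8 = 171.5 N.
36.71 ≤ 171.5 N → static; friction equals the required 36.7 N.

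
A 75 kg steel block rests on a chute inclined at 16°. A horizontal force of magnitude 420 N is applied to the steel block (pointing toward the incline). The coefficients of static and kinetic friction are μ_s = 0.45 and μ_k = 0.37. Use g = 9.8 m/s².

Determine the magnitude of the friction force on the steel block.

The horizontal push has a component P sin θ into the surface, so N = m g cos θ + P sin θ = 706.5 + 115.8 = 822.3 N.
Parallel to the incline: P cos θ − m g sin θ = 403.7 − 202.6 = 201.1 N; the friction needed to balance this is 201.1 N acting down the slope.
Maximum static friction: μ_s N = 0.45 × 822.3 = 370 N.
|f_req| = 201.1 ≤ 370 N → the steel block is in equilibrium; friction equals the required value.

f ≈ 201 N (down the incline)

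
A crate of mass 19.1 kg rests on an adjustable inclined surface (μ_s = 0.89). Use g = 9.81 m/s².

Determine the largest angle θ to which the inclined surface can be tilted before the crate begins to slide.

θ_max ≈ 41.7°

At the slip threshold, m g sin θ = μ_s · m g cos θ, so tan θ = μ_s.
θ_max = arctan(0.89) = 41.7°.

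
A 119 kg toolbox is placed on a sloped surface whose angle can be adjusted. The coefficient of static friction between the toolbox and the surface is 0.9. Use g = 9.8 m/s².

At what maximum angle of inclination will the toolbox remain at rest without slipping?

At the slip threshold, m g sin θ = μ_s · m g cos θ, so tan θ = μ_s.
θ_max = arctan(0.9) = 42°.

θ_max ≈ 42°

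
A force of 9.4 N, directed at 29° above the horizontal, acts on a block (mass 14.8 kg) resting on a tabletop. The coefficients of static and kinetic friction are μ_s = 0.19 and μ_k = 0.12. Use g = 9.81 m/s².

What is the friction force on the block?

Vertical equilibrium gives N = m g − P sin α = 140.6 N.
For equilibrium, f = P cos α = 9.4×cos 29° = 8.221 N.
μ_s N = 0.19 × 140.6 = 26.72 N.
8.221 ≤ 26.72 N → static; friction equals the required 8.22 N.

f ≈ 8.22 N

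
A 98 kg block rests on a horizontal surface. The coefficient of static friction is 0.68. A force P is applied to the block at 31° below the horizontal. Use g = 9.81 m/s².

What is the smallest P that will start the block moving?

P ≈ 1290 N

N = m g + P sin α (the push presses the block into the horizontal surface).
At impending slip, P cos α = μ_s N = μ_s (m g + P sin α).
Solving: P (cos α − μ_s sin α) = μ_s m g → P = 0.68×961/(cos 31° − 0.68 sin 31°) = 654/0.5069 = 1290 N.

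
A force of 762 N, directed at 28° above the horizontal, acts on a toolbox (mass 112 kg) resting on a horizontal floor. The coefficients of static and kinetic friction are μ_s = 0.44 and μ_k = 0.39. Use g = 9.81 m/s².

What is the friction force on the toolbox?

f ≈ 289 N

N = m g − P sin α = 1099 − 762×sin 28° = 741 N.
For equilibrium, f = P cos α = 762×cos 28° = 672.8 N.
The static-friction limit is μ_s N = 326 N.
The required friction exceeds μ_s N, so the toolbox moves and f = μ_k N = 289 N.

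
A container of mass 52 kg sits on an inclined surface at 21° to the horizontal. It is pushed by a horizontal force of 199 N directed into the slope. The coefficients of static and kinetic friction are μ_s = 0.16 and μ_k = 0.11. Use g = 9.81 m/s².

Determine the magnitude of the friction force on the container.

f ≈ 2.97 N (down the incline)

Resolve perpendicular to the incline: N = m g cos θ + P sin θ = 52×9.81×cos 21° + 199×sin 21° = 547.6 N.
Parallel to the incline: P cos θ − m g sin θ = 185.8 − 182.8 = 2.972 N; the friction needed to balance this is 2.972 N acting down the slope.
Maximum static friction: μ_s N = 0.16 × 547.6 = 87.61 N.
|f_req| = 2.972 ≤ 87.61 N → the container is in equilibrium; friction equals the required value.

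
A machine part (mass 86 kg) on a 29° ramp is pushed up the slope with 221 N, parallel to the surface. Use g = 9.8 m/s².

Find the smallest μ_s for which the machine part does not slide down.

μ_s,min ≈ 0.254

N = m g cos θ = 737.1 N.
Friction must make up the shortfall along the incline: f = m g sin θ − P = 408.6 − 221 = 187.6 N.
At the threshold f = μ_s N, so μ_s,min = 187.6/737.1 = 0.254.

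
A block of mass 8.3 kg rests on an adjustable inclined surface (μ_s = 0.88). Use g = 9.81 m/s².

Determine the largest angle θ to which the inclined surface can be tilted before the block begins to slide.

At the slip threshold, m g sin θ = μ_s · m g cos θ, so tan θ = μ_s.
θ_max = arctan(0.88) = 41.3°.

θ_max ≈ 41.3°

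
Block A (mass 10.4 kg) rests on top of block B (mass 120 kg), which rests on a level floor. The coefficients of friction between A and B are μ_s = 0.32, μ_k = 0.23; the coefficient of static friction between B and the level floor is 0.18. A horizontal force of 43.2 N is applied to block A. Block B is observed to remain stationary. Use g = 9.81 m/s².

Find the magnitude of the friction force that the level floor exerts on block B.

Between the blocks, N₁ = m_A g = 102 N.
Maximum static friction on A from B: μ_s N₁ = 0.32×102 = 32.65 N.
Since P = 43.2 N > 32.65 N, A slides on B; the A–B friction is kinetic: f₁ = μ_k N₁ = 0.23×102 = 23.5 N.
By Newton's third law B feels 23.5 N forward from A. With B stationary, the floor's static friction on B balances it: f₂ = 23.5 N (well within μ_s(m_A+m_B)g = 230.3 N).

f ≈ 23.5 N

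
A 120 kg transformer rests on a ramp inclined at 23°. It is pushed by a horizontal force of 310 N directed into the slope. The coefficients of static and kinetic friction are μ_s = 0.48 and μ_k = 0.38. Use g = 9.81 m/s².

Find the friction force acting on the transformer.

The horizontal push has a component P sin θ into the surface, so N = m g cos θ + P sin θ = 1084 + 121.1 = 1205 N.
Parallel to the incline: P cos θ − m g sin θ = 285.4 − 460 = -174.6 N; the friction needed to balance this is 174.6 N acting up the slope.
The limit of static friction is μ_s N = 578.3 N.
|f_req| = 174.6 ≤ 578.3 N → the transformer is in equilibrium; friction equals the required value.

f ≈ 175 N (up the incline)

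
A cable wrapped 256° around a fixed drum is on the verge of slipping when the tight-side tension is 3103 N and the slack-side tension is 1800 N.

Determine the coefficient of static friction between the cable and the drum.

T₂/T₁ = e^{μβ} → μ = ln(T₂/T₁)/β.
β = 256° = 4.468 rad.
μ = ln(3103/1800)/4.468 = ln(1.724)/4.468 = 0.122.

μ ≈ 0.122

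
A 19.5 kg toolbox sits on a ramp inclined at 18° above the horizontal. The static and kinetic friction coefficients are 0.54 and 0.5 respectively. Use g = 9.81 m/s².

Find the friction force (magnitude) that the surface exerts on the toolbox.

The normal reaction is N = m g cos θ = 181.9 N.
For equilibrium along the incline, friction must balance the weight component: f = m g sin θ = 59.11 N up the slope.
Maximum static friction available: μ_s N = 0.54 × 181.9 = 98.24 N.
Since |59.11| ≤ 98.24 N, the toolbox remains in static equilibrium and friction takes exactly the required value.

f ≈ 59.1 N (up the incline)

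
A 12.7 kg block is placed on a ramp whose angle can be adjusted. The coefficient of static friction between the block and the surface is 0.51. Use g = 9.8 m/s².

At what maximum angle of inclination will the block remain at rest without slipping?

At the slip threshold, m g sin θ = μ_s · m g cos θ, so tan θ = μ_s.
θ_max = arctan(0.51) = 27°.

θ_max ≈ 27°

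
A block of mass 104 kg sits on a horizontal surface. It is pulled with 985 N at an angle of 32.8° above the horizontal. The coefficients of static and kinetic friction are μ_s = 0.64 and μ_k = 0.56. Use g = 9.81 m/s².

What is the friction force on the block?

f ≈ 273 N

The vertical component of P reduces the normal force: N = m g − P sin α = 1020 − 533.6 = 486.7 N.
For equilibrium, f = P cos α = 985×cos 32.8° = 828 N.
The static-friction limit is μ_s N = 311.5 N.
828 > 311.5 N → the block slides; f = μ_k N = 0.56×486.7 = 273 N.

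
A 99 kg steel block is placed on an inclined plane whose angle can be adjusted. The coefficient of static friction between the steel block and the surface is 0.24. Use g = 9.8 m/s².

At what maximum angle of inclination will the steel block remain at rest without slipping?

θ_max ≈ 13.5°

At the slip threshold, m g sin θ = μ_s · m g cos θ, so tan θ = μ_s.
θ_max = arctan(0.24) = 13.5°.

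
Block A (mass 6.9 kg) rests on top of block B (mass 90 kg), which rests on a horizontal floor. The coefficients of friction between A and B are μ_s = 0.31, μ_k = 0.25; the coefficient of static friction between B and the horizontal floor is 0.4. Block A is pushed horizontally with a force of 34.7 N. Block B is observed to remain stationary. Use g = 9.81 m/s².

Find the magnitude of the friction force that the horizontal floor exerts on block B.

Normal force at the A–B interface: N₁ = m_A g = 67.69 N.
So the A–B interface can sustain at most μ_s N₁ = 20.98 N of static friction.
Since P = 34.7 N > 20.98 N, A slides on B; the A–B friction is kinetic: f₁ = μ_k N₁ = 0.25×67.69 = 16.9 N.
B experiences an equal 16.9 N forward from A (third law). B is in equilibrium, so the floor supplies f₂ = 16.9 N of static friction (limit μ_s(m_A+m_B)g = 380.2 N, not exceeded).

f ≈ 16.9 N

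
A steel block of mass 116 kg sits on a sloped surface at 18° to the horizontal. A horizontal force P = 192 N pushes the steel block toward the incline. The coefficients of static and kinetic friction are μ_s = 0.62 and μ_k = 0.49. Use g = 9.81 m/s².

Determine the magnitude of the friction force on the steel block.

The horizontal push has a component P sin θ into the surface, so N = m g cos θ + P sin θ = 1082 + 59.33 = 1142 N.
Along the incline, the net driving force (taking up-slope positive) is P cos θ − m g sin θ = 182.6 − 351.6 = -169 N, so equilibrium requires friction f = 169 N (up-slope).
Maximum static friction: μ_s N = 0.62 × 1142 = 707.8 N.
Since 169 N is within the 707.8 N limit, the steel block stays put and friction is exactly 169 N.

f ≈ 169 N (up the incline)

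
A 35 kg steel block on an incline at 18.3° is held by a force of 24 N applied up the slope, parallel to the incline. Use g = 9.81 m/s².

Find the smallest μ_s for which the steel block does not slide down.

μ_s,min ≈ 0.257

N = m g cos θ = 326 N.
Friction must make up the shortfall along the incline: f = m g sin θ − P = 107.8 − 24 = 83.81 N.
At the threshold f = μ_s N, so μ_s,min = 83.81/326 = 0.257.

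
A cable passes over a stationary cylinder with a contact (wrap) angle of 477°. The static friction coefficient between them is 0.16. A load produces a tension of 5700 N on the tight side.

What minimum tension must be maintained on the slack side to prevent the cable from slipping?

T_min ≈ 1500 N

Capstan equation at impending slip: T_tight/T_slack = e^{μβ}.
β = 477° = 8.325 rad; e^{μβ} = e^{0.16×8.325} = 3.789.
T_slack = T_tight / e^{μβ} = 5700 / 3.789 = 1500 N.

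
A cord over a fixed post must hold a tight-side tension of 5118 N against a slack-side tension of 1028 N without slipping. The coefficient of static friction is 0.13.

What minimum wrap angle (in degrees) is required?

T₂/T₁ = e^{μβ} → β = ln(T₂/T₁)/μ.
β = ln(5118/1028)/0.13 = 1.605/0.13 = 12.35 rad.
In degrees: β = 12.35 × 180/π = 707°.

β_min ≈ 707°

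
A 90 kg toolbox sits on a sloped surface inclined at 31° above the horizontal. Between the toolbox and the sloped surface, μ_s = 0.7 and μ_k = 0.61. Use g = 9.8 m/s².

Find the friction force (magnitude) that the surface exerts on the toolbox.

f ≈ 454 N (up the incline)

The normal reaction is N = m g cos θ = 756 N.
Along the slope the weight component is m g sin θ = 454.3 N; friction must supply exactly this, acting up-slope.
Static friction can supply at most μ_s N = 529.2 N.
Since |454.3| ≤ 529.2 N, no slip — friction simply equals what equilibrium demands.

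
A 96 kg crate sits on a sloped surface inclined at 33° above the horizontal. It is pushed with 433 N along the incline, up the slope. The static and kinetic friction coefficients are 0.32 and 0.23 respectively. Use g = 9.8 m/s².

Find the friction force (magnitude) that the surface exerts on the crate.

f ≈ 79.4 N (up the incline)

Perpendicular to the surface, N = m g cos θ = 96·9.8·cos 33° = 789 N.
Parallel to the incline, ΣF = 0 gives f = m g sin θ − P = 512.4 − 433 = 79.4 N (up-slope positive).
The static-friction ceiling is μ_s N = 0.32 × 789 = 252.5 N.
Since |79.4| ≤ 252.5 N, no slip — friction simply equals what equilibrium demands.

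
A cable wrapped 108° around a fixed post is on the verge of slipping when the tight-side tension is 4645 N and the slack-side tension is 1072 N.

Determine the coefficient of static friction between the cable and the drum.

T₂/T₁ = e^{μβ} → μ = ln(T₂/T₁)/β.
β = 108° = 1.885 rad.
μ = ln(4645/1072)/1.885 = ln(4.333)/1.885 = 0.778.

μ ≈ 0.778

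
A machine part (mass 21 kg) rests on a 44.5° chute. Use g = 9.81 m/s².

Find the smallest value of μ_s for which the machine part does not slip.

At the slip threshold m g sin θ = μ_s m g cos θ, so μ_s,min = tan θ.
μ_s,min = tan 44.5° = 0.983.

μ_s,min ≈ 0.983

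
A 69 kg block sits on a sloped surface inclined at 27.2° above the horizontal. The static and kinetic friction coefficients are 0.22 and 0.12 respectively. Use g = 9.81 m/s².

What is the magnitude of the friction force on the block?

Normal force: N = m g cos θ = 69 × 9.81 × cos 27.2° = 602 N.
Along the slope the weight component is m g sin θ = 309.4 N; friction must supply exactly this, acting up-slope.
The static-friction ceiling is μ_s N = 0.22 × 602 = 132.4 N.
Since |309.4| > 132.4 N, static friction cannot hold it; the block slides down the incline and kinetic friction applies: f = μ_k N = 0.12 × 602 = 72.2 N.

f ≈ 72.2 N (up the incline)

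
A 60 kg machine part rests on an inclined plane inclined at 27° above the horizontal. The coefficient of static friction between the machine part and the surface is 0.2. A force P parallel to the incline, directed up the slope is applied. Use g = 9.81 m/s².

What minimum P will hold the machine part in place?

P_min ≈ 162 N

The machine part tends to slide down (tan θ > μ_s), so at the point of impending slip friction acts up-slope at its limit: f = μ_s N.
P is parallel to the surface, so N = m g cos θ = 524 N.
Along the incline: P + μ_s N = m g sin θ, so P = 267 − 0.2×524 = 162 N.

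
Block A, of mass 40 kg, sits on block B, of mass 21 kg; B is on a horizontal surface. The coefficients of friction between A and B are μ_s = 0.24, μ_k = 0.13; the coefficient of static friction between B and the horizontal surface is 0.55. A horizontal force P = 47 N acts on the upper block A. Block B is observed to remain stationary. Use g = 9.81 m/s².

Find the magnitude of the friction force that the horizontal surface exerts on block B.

f ≈ 47 N

The normal force B exerts on A is simply A's weight, N₁ = 392.4 N.
Maximum static friction on A from B: μ_s N₁ = 0.24×392.4 = 94.18 N.
P = 47 N is within that limit, so A and B move together (both at rest); the A–B friction is simply f₁ = P = 47 N.
B experiences an equal 47 N forward from A (third law). B is in equilibrium, so the floor supplies f₂ = 47 N of static friction (limit μ_s(m_A+m_B)g = 329.1 N, not exceeded).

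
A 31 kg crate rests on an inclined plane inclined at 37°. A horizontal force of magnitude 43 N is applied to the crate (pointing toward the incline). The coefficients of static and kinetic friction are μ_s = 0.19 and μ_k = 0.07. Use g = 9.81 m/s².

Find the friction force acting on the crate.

The horizontal push has a component P sin θ into the surface, so N = m g cos θ + P sin θ = 242.9 + 25.88 = 268.8 N.
Parallel to the incline: P cos θ − m g sin θ = 34.34 − 183 = -148.7 N; the friction needed to balance this is 148.7 N acting up the slope.
The limit of static friction is μ_s N = 51.06 N.
|f_req| = 148.7 > 51.06 N → the crate slides down the incline; f = μ_k N = 0.07 × 268.8 = 18.8 N.

f ≈ 18.8 N (up the incline)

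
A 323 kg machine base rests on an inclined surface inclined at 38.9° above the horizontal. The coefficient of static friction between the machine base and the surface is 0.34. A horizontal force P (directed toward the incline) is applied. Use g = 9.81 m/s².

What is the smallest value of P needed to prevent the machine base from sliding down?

P_min ≈ 1160 N

The machine base tends to slide down (tan θ > μ_s), so at the point of impending slip friction acts up-slope at its limit: f = μ_s N.
Perpendicular to the incline: N = m g cos θ + P sin θ.
Along the incline: P cos θ + μ_s N = m g sin θ, i.e. P cos θ + μ_s (m g cos θ + P sin θ) = m g sin θ.
Solving, P (cos θ + μ_s sin θ) = m g (sin θ − μ_s cos θ), so P = 3170×0.3634/0.9918 = 1160 N.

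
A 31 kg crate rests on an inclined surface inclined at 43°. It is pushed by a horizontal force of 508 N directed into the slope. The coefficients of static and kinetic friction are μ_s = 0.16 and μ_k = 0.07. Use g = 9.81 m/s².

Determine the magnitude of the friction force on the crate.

f ≈ 39.8 N (down the incline)

Normal direction: N = m g cos θ + P sin θ = 568.9 N.
Along the incline, the net driving force (taking up-slope positive) is P cos θ − m g sin θ = 371.5 − 207.4 = 164.1 N, so equilibrium requires friction f = -164.1 N (down-slope).
The limit of static friction is μ_s N = 91.02 N.
The required 164.1 N exceeds the static limit, so the crate slides up-slope and f = μ_k N = 0.07×568.9 = 39.8 N.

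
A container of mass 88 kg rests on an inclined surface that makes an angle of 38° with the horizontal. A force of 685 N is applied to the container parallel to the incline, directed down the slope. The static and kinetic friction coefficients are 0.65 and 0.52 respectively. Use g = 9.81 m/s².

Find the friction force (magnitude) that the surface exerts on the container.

f ≈ 354 N (up the incline)

Normal force: N = m g cos θ = 88 × 9.81 × cos 38° = 680.3 N.
The friction needed for equilibrium is m g sin θ + P = 531.5 + 685 = 1216 N, measured positive up-slope.
The static-friction ceiling is μ_s N = 0.65 × 680.3 = 442.2 N.
|1216| exceeds 442.2 N, so the container slips down-slope; friction is kinetic, f = μ_k N = 0.52×680.3 = 354 N.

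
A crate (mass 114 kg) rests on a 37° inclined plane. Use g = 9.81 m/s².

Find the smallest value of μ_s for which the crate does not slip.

At the slip threshold m g sin θ = μ_s m g cos θ, so μ_s,min = tan θ.
μ_s,min = tan 37° = 0.754.

μ_s,min ≈ 0.754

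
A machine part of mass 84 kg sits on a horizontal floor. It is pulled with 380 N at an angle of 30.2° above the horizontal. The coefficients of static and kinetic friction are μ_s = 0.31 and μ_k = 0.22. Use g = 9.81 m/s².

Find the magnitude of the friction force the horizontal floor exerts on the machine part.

f ≈ 139 N

The vertical component of P reduces the normal force: N = m g − P sin α = 824 − 191.1 = 632.9 N.
Horizontally, friction must balance P cos α = 328.4 N.
The static-friction limit is μ_s N = 196.2 N.
328.4 > 196.2 N → the machine part slides; f = μ_k N = 0.22×632.9 = 139 N.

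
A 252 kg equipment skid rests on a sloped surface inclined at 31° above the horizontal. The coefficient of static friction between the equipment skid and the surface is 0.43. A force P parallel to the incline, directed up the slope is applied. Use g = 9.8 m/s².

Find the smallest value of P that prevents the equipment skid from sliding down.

P_min ≈ 362 N

The equipment skid tends to slide down (tan θ > μ_s), so at the point of impending slip friction acts up-slope at its limit: f = μ_s N.
P is parallel to the surface, so N = m g cos θ = 2120 N.
Along the incline: P + μ_s N = m g sin θ, so P = 1270 − 0.43×2120 = 362 N.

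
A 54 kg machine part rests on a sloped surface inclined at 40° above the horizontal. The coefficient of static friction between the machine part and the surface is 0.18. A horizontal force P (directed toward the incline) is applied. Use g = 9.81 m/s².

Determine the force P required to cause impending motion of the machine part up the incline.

P ≈ 636 N

At impending motion up the slope, friction acts down-slope at its limit: f = μ_s N.
Perpendicular to the incline: N = m g cos θ + P sin θ.
Along the incline: P cos θ = m g sin θ + μ_s N = m g sin θ + μ_s (m g cos θ + P sin θ).
Solving, P (cos θ − μ_s sin θ) = m g (sin θ + μ_s cos θ), so P = 54×9.81×(sin 40° + 0.18 cos 40°)/(cos 40° − 0.18 sin 40°) = 530×0.7807/0.6503 = 636 N.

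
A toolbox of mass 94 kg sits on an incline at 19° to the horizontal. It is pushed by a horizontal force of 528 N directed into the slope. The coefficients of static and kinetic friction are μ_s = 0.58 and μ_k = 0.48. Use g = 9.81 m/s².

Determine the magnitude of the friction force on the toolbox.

f ≈ 199 N (down the incline)

Normal direction: N = m g cos θ + P sin θ = 1044 N.
Parallel to the incline: P cos θ − m g sin θ = 499.2 − 300.2 = 199 N; the friction needed to balance this is 199 N acting down the slope.
Maximum static friction: μ_s N = 0.58 × 1044 = 605.4 N.
|f_req| = 199 ≤ 605.4 N → the toolbox is in equilibrium; friction equals the required value.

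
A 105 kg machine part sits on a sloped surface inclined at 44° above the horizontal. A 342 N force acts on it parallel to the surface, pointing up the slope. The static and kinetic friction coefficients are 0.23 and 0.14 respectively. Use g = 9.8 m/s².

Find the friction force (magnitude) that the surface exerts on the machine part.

f ≈ 104 N (up the incline)

Normal force: N = m g cos θ = 105 × 9.8 × cos 44° = 740.2 N.
Parallel to the incline, ΣF = 0 gives f = m g sin θ − P = 714.8 − 342 = 372.8 N (up-slope positive).
Static friction can supply at most μ_s N = 170.2 N.
|372.8| exceeds 170.2 N, so the machine part slips down-slope; friction is kinetic, f = μ_k N = 0.14×740.2 = 104 N.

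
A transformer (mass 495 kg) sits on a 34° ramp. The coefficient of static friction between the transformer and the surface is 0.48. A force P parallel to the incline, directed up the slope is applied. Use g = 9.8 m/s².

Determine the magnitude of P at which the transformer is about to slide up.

P ≈ 4640 N

At impending motion up the slope, friction acts down-slope at its limit: f = μ_s N.
P is parallel to the surface, so N = m g cos θ = 4020 N.
Along the incline: P = m g sin θ + μ_s N = 2710 + 0.48×4020 = 4640 N.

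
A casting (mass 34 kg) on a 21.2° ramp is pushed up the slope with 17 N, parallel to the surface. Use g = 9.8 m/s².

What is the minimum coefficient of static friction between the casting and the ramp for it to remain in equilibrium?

N = m g cos θ = 310.7 N.
Friction must make up the shortfall along the incline: f = m g sin θ − P = 120.5 − 17 = 103.5 N.
At the threshold f = μ_s N, so μ_s,min = 103.5/310.7 = 0.333.

μ_s,min ≈ 0.333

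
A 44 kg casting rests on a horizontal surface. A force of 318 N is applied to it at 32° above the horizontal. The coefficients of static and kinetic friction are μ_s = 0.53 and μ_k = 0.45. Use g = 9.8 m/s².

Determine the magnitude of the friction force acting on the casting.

N = m g − P sin α = 431.2 − 318×sin 32° = 262.7 N.
For equilibrium, f = P cos α = 318×cos 32° = 269.7 N.
μ_s N = 0.53 × 262.7 = 139.2 N.
269.7 > 139.2 N → the casting slides; f = μ_k N = 0.45×262.7 = 118 N.

f ≈ 118 N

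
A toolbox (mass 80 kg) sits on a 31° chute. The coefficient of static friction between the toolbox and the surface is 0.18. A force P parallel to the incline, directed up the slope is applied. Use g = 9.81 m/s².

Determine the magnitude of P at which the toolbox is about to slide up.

P ≈ 525 N

At impending motion up the slope, friction acts down-slope at its limit: f = μ_s N.
P is parallel to the surface, so N = m g cos θ = 673 N.
Along the incline: P = m g sin θ + μ_s N = 404 + 0.18×673 = 525 N.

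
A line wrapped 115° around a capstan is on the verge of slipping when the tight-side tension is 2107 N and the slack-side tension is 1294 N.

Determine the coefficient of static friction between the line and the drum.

T₂/T₁ = e^{μβ} → μ = ln(T₂/T₁)/β.
β = 115° = 2.007 rad.
μ = ln(2107/1294)/2.007 = ln(1.628)/2.007 = 0.243.

μ ≈ 0.243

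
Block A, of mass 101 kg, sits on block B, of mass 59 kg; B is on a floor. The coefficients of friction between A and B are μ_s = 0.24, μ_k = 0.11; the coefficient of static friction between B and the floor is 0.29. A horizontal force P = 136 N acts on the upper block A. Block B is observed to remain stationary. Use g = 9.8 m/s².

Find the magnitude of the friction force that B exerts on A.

f ≈ 136 N

Between the blocks, N₁ = m_A g = 989.8 N.
So the A–B interface can sustain at most μ_s N₁ = 237.6 N of static friction.
Since P = 136 N ≤ 237.6 N, A does not slip on B; friction on A equals P = 136 N.
B experiences an equal 136 N forward from A (third law). B is in equilibrium, so the floor supplies f₂ = 136 N of static friction (limit μ_s(m_A+m_B)g = 454.7 N, not exceeded).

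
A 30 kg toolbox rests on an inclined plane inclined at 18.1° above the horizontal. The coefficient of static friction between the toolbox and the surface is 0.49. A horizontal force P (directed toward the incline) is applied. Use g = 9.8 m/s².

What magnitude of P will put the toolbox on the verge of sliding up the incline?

At impending motion up the slope, friction acts down-slope at its limit: f = μ_s N.
Perpendicular to the incline: N = m g cos θ + P sin θ.
Along the incline: P cos θ = m g sin θ + μ_s N = m g sin θ + μ_s (m g cos θ + P sin θ).
Solving, P (cos θ − μ_s sin θ) = m g (sin θ + μ_s cos θ), so P = 30×9.8×(sin 18.1° + 0.49 cos 18.1°)/(cos 18.1° − 0.49 sin 18.1°) = 294×0.7764/0.7983 = 286 N.

P ≈ 286 N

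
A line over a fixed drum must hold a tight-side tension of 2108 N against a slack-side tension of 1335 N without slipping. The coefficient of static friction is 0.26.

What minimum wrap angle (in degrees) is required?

T₂/T₁ = e^{μβ} → β = ln(T₂/T₁)/μ.
β = ln(2108/1335)/0.26 = 0.4568/0.26 = 1.757 rad.
In degrees: β = 1.757 × 180/π = 101°.

β_min ≈ 101°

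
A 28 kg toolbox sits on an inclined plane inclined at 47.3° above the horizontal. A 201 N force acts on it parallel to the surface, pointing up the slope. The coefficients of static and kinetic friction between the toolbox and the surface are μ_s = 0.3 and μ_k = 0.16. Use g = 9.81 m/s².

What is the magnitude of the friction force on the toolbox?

Normal force: N = m g cos θ = 28 × 9.81 × cos 47.3° = 186.3 N.
Parallel to the incline, ΣF = 0 gives f = m g sin θ − P = 201.9 − 201 = 0.8663 N (up-slope positive).
The static-friction ceiling is μ_s N = 0.3 × 186.3 = 55.88 N.
Since |0.8663| ≤ 55.88 N, the toolbox remains in static equilibrium and friction takes exactly the required value.

f ≈ 0.866 N (up the incline)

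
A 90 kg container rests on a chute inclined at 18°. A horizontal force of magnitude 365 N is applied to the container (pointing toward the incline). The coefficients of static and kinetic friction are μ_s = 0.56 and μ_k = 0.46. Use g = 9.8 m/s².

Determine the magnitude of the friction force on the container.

f ≈ 74.6 N (down the incline)

The horizontal push has a component P sin θ into the surface, so N = m g cos θ + P sin θ = 838.8 + 112.8 = 951.6 N.
Along the incline, the net driving force (taking up-slope positive) is P cos θ − m g sin θ = 347.1 − 272.6 = 74.58 N, so equilibrium requires friction f = -74.58 N (down-slope).
The limit of static friction is μ_s N = 532.9 N.
|f_req| = 74.58 ≤ 532.9 N → the container is in equilibrium; friction equals the required value.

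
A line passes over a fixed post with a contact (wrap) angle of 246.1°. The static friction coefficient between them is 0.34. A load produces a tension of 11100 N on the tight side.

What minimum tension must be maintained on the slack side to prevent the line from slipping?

Capstan equation at impending slip: T_tight/T_slack = e^{μβ}.
β = 246.1° = 4.295 rad; e^{μβ} = e^{0.34×4.295} = 4.308.
T_slack = T_tight / e^{μβ} = 11100 / 4.308 = 2580 N.

T_min ≈ 2580 N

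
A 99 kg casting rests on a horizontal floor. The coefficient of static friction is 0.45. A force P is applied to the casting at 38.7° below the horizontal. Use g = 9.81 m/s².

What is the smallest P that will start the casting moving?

N = m g + P sin α (the push presses the casting into the horizontal floor).
At impending slip, P cos α = μ_s N = μ_s (m g + P sin α).
Solving: P (cos α − μ_s sin α) = μ_s m g → P = 0.45×971/(cos 38.7° − 0.45 sin 38.7°) = 437/0.4991 = 876 N.

P ≈ 876 N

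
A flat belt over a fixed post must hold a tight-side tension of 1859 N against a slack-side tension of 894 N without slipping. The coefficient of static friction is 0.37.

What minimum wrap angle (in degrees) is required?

T₂/T₁ = e^{μβ} → β = ln(T₂/T₁)/μ.
β = ln(1859/894)/0.37 = 0.7321/0.37 = 1.979 rad.
In degrees: β = 1.979 × 180/π = 113°.

β_min ≈ 113°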